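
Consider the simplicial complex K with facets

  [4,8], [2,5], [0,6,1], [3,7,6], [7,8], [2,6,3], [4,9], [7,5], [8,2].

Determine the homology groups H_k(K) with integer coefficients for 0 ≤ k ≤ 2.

We work with the vertex ordering 0 < 1 < 2 < 3 < 4 < 5 < 6 < 7 < 8 < 9. The simplices of K, each written with vertices in increasing order, are:

  0-simplices (10): [0], [1], [2], [3], [4], [5], [6], [7], [8], [9]
  1-simplices (14): [0,1], [0,6], [1,6], [2,3], [2,5], [2,6], [2,8], [3,6], [3,7], [4,8], [4,9], [5,7], [6,7], [7,8]
  2-simplices (3): [0,1,6], [2,3,6], [3,6,7]

so the chain groups are C_0 ≅ Z^10, C_1 ≅ Z^14, C_2 ≅ Z^3.

Boundary ∂_1: C_1 → C_0 sends each edge [p,q] (with p < q) to q − p. For instance
  ∂[5,7] = [7] − [5].
This gives a 10×14 integer matrix of rank 9; reducing to Smith normal form yields diagonal entries (1,1,1,1,1,1,1,1,1).

Boundary ∂_2: C_2 → C_1 maps a triangle to the signed sum of its edges. For instance
  ∂[2,3,6] = [3,6] − [2,6] + [2,3],
  ∂[3,6,7] = [6,7] − [3,7] + [3,6].
The 14×3 boundary matrix has rank 3 and Smith normal form diag(1,1,1).

Now H_k = ker ∂_k / im ∂_{k+1}, so:

  H_0: rank C_0 − rank ∂_1 = 10 − 9 = 1, and the invariant factors of ∂_1 are all 1, so H_0 ≅ Z.
  H_1: rank ker ∂_1 − rank ∂_2 = (14 − 9) − 3 = 2, and the invariant factors of ∂_2 are all 1, so H_1 ≅ Z^2.
  H_2: rank ker ∂_2 − rank ∂_3 = (3 − 3) − 0 = 0, and there is no ∂_3, so H_2 ≅ 0.

As a check, the Euler characteristic is 10 − 14 + 3 = -1, which agrees with 1 − 2 + 0 = -1.

H_0 = Z,  H_1 = Z^2,  H_2 = 0.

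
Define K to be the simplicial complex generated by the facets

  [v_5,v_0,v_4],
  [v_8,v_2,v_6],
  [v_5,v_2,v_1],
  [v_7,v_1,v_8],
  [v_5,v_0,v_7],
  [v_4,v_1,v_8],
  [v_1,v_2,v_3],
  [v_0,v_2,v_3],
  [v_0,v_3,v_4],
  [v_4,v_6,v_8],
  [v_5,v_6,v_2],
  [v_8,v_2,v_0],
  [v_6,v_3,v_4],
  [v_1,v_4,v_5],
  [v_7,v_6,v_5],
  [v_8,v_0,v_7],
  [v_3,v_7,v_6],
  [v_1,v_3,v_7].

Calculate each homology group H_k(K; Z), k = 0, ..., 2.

H_0 ≅ Z,  H_1 ≅ Z^2,  H_2 ≅ Z.

Order the vertices as v_0 < v_1 < v_2 < v_3 < v_4 < v_5 < v_6 < v_7 < v_8. Listing each simplex with vertices in this order, K has dimension 2 with simplices:

  0-simplices (9): [v_0], [v_1], [v_2], [v_3], [v_4], [v_5], [v_6], [v_7], [v_8]
  1-simplices (27): (27 of them)
  2-simplices (18): (18 of them)

giving chain groups C_0 ≅ Z^9, C_1 ≅ Z^27, C_2 ≅ Z^18.

∂_1: C_1 → C_0 sends each edge [p,q] (with p < q) to q − p. For instance
  ∂[v_2,v_3] = [v_3] − [v_2].
As a 9×27 matrix over Z this has rank 8, with invariant factors (1,1,1,1,1,1,1,1).

Boundary ∂_2: C_2 → C_1 acts by ∂[p,q,r] = [q,r] − [p,r] + [p,q]. For instance
  ∂[v_0,v_3,v_4] = [v_3,v_4] − [v_0,v_4] + [v_0,v_3],
  ∂[v_0,v_2,v_3] = [v_2,v_3] − [v_0,v_3] + [v_0,v_2].
The resulting 27×18 matrix has rank 17, and its Smith normal form has invariant factors (1,1,1,1,1,1,1,1,1,1,1,1,1,1,1,1,1).

From H_k ≅ ker(∂_k) / im(∂_{k+1}) we obtain:

  H_0: rank C_0 − rank ∂_1 = 9 − 8 = 1, and the invariant factors of ∂_1 are all 1, so H_0 = Z.
  H_1: rank ker ∂_1 − rank ∂_2 = (27 − 8) − 17 = 2, and the invariant factors of ∂_2 are all 1, so H_1 = Z^2.
  H_2: rank ker ∂_2 − rank ∂_3 = (18 − 17) − 0 = 1, and there is no ∂_3, so H_2 = Z.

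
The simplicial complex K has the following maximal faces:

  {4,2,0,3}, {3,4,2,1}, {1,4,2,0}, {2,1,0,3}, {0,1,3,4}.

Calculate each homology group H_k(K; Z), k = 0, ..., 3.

Take the total order 0 < 1 < 2 < 3 < 4 on the vertex set. Then K (dimension 3) consists of the simplices:

  0-simplices (5): [0], [1], [2], [3], [4]
  1-simplices (10): [0,1], [0,2], [0,3], [0,4], [1,2], [1,3], [1,4], [2,3], [2,4], [3,4]
  2-simplices (10): [0,1,2], [0,1,3], [0,1,4], [0,2,3], [0,2,4], [0,3,4], [1,2,3], [1,2,4], [1,3,4], [2,3,4]
  3-simplices (5): [0,1,2,3], [0,1,2,4], [0,1,3,4], [0,2,3,4], [1,2,3,4]

so the chain groups are C_0 ≅ Z^5, C_1 ≅ Z^10, C_2 ≅ Z^10, C_3 ≅ Z^5.

∂_1: C_1 → C_0 is given by ∂[p,q] = [q] − [p].
The 5×10 boundary matrix has rank 4 and Smith normal form diag(1,1,1,1).

∂_2: C_2 → C_1 sends each 2-simplex [p,q,r] to [q,r] − [p,r] + [p,q]. For instance
  ∂[1,2,3] = [2,3] − [1,3] + [1,2],
  ∂[0,2,3] = [2,3] − [0,3] + [0,2].
The resulting 10×10 matrix has rank 6, and its Smith normal form has invariant factors (1,1,1,1,1,1).

Boundary ∂_3: C_3 → C_2 sends each 3-simplex σ to the alternating sum Σ_i (−1)^i (σ with its i-th vertex removed). For instance
  ∂[0,1,2,4] = [1,2,4] − [0,2,4] + [0,1,4] − [0,1,2],
  ∂[0,1,2,3] = [1,2,3] − [0,2,3] + [0,1,3] − [0,1,2].
As a 10×5 matrix over Z this has rank 4, with invariant factors (1,1,1,1).

From H_k ≅ ker(∂_k) / im(∂_{k+1}) we obtain:

  H_0: rank C_0 − rank ∂_1 = 5 − 4 = 1, and the invariant factors of ∂_1 are all 1, so H_0 = Z.
  H_1: rank ker ∂_1 − rank ∂_2 = (10 − 4) − 6 = 0, and the invariant factors of ∂_2 are all 1, so H_1 = 0.
  H_2: rank ker ∂_2 − rank ∂_3 = (10 − 6) − 4 = 0, and the invariant factors of ∂_3 are all 1, so H_2 = 0.
  H_3: rank ker ∂_3 − rank ∂_4 = (5 − 4) − 0 = 1, and there is no ∂_4, so H_3 = Z.

H_0 = Z,  H_1 = 0,  H_2 = 0,  H_3 = Z.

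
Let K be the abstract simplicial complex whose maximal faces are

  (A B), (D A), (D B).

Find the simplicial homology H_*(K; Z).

H_0 ≅ Z,  H_1 ≅ Z.

Fix the vertex order A < B < D and write every simplex with vertices in increasing order. Then dim K = 1 and the simplices of K are:

  0-simplices (3): A, B, D
  1-simplices (3): AB, AD, BD

so the chain groups are C_0 ≅ Z^3, C_1 ≅ Z^3.

Boundary ∂_1: C_1 → C_0 maps an edge to its endpoints' difference, ∂[p,q] = q − p. For instance
  ∂BD = D − B.
The resulting 3×3 matrix has rank 2, and its Smith normal form has invariant factors (1,1).

From H_k ≅ ker(∂_k) / im(∂_{k+1}) we obtain:

  H_0: rank C_0 − rank ∂_1 = 3 − 2 = 1, and the invariant factors of ∂_1 are all 1, so H_0 = Z.
  H_1: rank ker ∂_1 − rank ∂_2 = (3 − 2) − 0 = 1, and there is no ∂_2, so H_1 = Z.

(K is a triangulation of the circle S^1.)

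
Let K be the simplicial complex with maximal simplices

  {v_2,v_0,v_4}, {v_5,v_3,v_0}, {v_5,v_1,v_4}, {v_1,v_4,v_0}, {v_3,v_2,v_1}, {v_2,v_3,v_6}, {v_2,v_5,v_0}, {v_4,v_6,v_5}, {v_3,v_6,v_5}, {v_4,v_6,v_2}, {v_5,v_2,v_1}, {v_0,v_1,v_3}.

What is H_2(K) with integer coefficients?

We work with the vertex ordering v_0 < v_1 < v_2 < v_3 < v_4 < v_5 < v_6. The simplices of K, each written with vertices in increasing order, are:

  0-simplices (7): [v_0], [v_1], [v_2], [v_3], [v_4], [v_5], [v_6]
  1-simplices (18): (18 of them)
  2-simplices (12): (12 of them)

giving chain groups C_0 ≅ Z^7, C_1 ≅ Z^18, C_2 ≅ Z^12.

Boundary ∂_1: C_1 → C_0 maps an edge to its endpoints' difference, ∂[p,q] = q − p.
As a 7×18 matrix over Z this has rank 6, with invariant factors (1,1,1,1,1,1).

The boundary map ∂_2: C_2 → C_1 acts by ∂[p,q,r] = [q,r] − [p,r] + [p,q]. For instance
  ∂[v_4,v_5,v_6] = [v_5,v_6] − [v_4,v_6] + [v_4,v_5],
  ∂[v_2,v_3,v_6] = [v_3,v_6] − [v_2,v_6] + [v_2,v_3].
The resulting 18×12 matrix has rank 12, and its Smith normal form has invariant factors (1,1,1,1,1,1,1,1,1,1,1,2).

Now H_k = ker ∂_k / im ∂_{k+1}, so:

  H_2: rank ker ∂_2 − rank ∂_3 = (12 − 12) − 0 = 0, and there is no ∂_3, so H_2 ≅ 0.

(K is a triangulation of the real projective plane RP^2.)

H_2 = 0.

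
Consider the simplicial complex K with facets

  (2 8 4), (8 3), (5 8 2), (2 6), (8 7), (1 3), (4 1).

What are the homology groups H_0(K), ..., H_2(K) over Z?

H_0 ≅ Z,  H_1 ≅ Z,  H_2 = 0.

K has 8 vertices, 10 edges, 2 triangles.
rank ∂_0 = 0, rank ∂_1 = 7 ⇒ b_0 = 8 − 0 − 7 = 1; all invariant factors of ∂_1 are 1 so no torsion. So H_0 = Z.
rank ∂_1 = 7, rank ∂_2 = 2 ⇒ b_1 = 10 − 7 − 2 = 1; all invariant factors of ∂_2 are 1 so no torsion. So H_1 = Z.
rank ∂_2 = 2, rank ∂_3 = 0 ⇒ b_2 = 2 − 2 − 0 = 0. So H_2 = 0.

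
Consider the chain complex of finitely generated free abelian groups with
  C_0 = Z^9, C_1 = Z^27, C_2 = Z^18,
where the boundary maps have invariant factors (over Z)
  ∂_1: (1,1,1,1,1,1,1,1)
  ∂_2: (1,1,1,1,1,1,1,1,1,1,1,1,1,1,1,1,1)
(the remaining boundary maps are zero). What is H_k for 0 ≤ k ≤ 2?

H_0: b_0 = 9 − 0 − 8 = 1; torsion from ∂_1 factors > 1: none. So H_0 ≅ Z.
H_1: b_1 = 27 − 8 − 17 = 2; torsion from ∂_2 factors > 1: none. So H_1 ≅ Z^2.
H_2: b_2 = 18 − 17 − 0 = 1; torsion from ∂_3 factors > 1: none. So H_2 ≅ Z.

H_0 ≅ Z,  H_1 ≅ Z^2,  H_2 ≅ Z.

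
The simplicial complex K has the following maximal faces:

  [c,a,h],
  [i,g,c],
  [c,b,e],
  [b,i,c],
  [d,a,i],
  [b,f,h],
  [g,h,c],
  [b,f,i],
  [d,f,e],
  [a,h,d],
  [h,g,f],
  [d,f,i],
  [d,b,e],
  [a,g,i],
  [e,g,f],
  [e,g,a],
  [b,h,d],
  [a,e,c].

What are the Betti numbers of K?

Take the total order a < b < c < d < e < f < g < h < i on the vertex set. Then K (dimension 2) consists of the simplices:

  0-simplices (9): a, b, c, d, e, f, g, h, i
  1-simplices (27): ac, ad, ae, ag, ah, ai, bc, bd, be, bf, bh, bi, ce, cg, ch, ci, de, df, dh, di, ef, eg, fg, fh, fi, gh, gi
  2-simplices (18): ace, ach, adh, adi, aeg, agi, bce, bci, bde, bdh, bfh, bfi, cgh, cgi, def, dfi, efg, fgh

so the chain groups are C_0 ≅ Z^9, C_1 ≅ Z^27, C_2 ≅ Z^18.

Boundary ∂_1: C_1 → C_0 maps an edge to its endpoints' difference, ∂[p,q] = q − p. For instance
  ∂eg = g − e.
The 9×27 boundary matrix has rank 8 and Smith normal form diag(1,1,1,1,1,1,1,1).

The boundary map ∂_2: C_2 → C_1 sends each 2-simplex [p,q,r] to [q,r] − [p,r] + [p,q]. For instance
  ∂adh = dh − ah + ad,
  ∂bdh = dh − bh + bd.
The 27×18 boundary matrix has rank 18 and Smith normal form diag(1,1,1,1,1,1,1,1,1,1,1,1,1,1,1,1,1,2).

From H_k ≅ ker(∂_k) / im(∂_{k+1}) we obtain:

  H_0: rank C_0 − rank ∂_1 = 9 − 8 = 1, and the invariant factors of ∂_1 are all 1, so H_0 ≅ Z.
  H_1: rank ker ∂_1 − rank ∂_2 = (27 − 8) − 18 = 1, and ∂_2 has invariant factor 2 > 1, so H_1 ≅ Z ⊕ Z/2.
  H_2: rank ker ∂_2 − rank ∂_3 = (18 − 18) − 0 = 0, and there is no ∂_3, so H_2 ≅ 0.

(K is a triangulation of the Klein bottle.)

Hence the Betti numbers are b_0 = 1, b_1 = 1, b_2 = 0.

b_0 = 1, b_1 = 1, b_2 = 0.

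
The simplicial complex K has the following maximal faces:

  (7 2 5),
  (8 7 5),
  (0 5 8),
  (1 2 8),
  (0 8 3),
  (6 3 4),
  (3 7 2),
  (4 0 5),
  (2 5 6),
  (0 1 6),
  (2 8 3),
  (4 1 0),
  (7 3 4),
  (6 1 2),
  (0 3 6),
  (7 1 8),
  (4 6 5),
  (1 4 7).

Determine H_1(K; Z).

K has 9 vertices, 27 edges, 18 triangles.
rank ∂_1 = 8, rank ∂_2 = 18 ⇒ b_1 = 27 − 8 − 18 = 1; ∂_2 has invariant factor(s) [2] giving torsion. So H_1 = Z ⊕ Z/2Z.

H_1 ≅ Z ⊕ Z/2Z.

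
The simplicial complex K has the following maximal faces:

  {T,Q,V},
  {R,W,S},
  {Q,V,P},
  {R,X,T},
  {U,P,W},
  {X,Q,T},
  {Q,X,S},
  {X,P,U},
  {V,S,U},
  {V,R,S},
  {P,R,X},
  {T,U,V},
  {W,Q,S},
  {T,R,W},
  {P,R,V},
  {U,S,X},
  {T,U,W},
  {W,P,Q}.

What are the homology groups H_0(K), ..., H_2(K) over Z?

H_0 ≅ Z,  H_1 ≅ Z^2,  H_2 ≅ Z.

We work with the vertex ordering P < Q < R < S < T < U < V < W < X. The simplices of K, each written with vertices in increasing order, are:

  0-simplices (9): P, Q, R, S, T, U, V, W, X
  1-simplices (27): PQ, PR, PU, PV, PW, PX, QS, QT, QV, QW, QX, RS, RT, RV, RW, RX, SU, SV, SW, SX, TU, TV, TW, TX, UV, UW, UX
  2-simplices (18): PQV, PQW, PRV, PRX, PUW, PUX, QSW, QSX, QTV, QTX, RSV, RSW, RTW, RTX, SUV, SUX, TUV, TUW

Hence C_0 ≅ Z^9, C_1 ≅ Z^27, C_2 ≅ Z^18.

Boundary ∂_1: C_1 → C_0 maps an edge to its endpoints' difference, ∂[p,q] = q − p. For instance
  ∂PR = R − P.
The 9×27 boundary matrix has rank 8 and Smith normal form diag(1,1,1,1,1,1,1,1).

Boundary ∂_2: C_2 → C_1 maps a triangle to the signed sum of its edges. For instance
  ∂PUW = UW − PW + PU,
  ∂PRV = RV − PV + PR.
The resulting 27×18 matrix has rank 17, and its Smith normal form has invariant factors (1,1,1,1,1,1,1,1,1,1,1,1,1,1,1,1,1).

Computing H_k = (kernel of ∂_k) / (image of ∂_{k+1}):

  H_0: rank C_0 − rank ∂_1 = 9 − 8 = 1, and the invariant factors of ∂_1 are all 1, so H_0 ≅ Z.
  H_1: rank ker ∂_1 − rank ∂_2 = (27 − 8) − 17 = 2, and the invariant factors of ∂_2 are all 1, so H_1 ≅ Z^2.
  H_2: rank ker ∂_2 − rank ∂_3 = (18 − 17) − 0 = 1, and there is no ∂_3, so H_2 ≅ Z.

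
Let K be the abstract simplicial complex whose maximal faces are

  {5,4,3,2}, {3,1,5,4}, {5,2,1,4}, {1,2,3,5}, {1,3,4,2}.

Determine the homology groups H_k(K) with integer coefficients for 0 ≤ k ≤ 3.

H_0 = Z,  H_1 = 0,  H_2 = 0,  H_3 = Z.

K has 5 vertices, 10 edges, 10 triangles, 5 3-simplices.
rank ∂_0 = 0, rank ∂_1 = 4 ⇒ b_0 = 5 − 0 − 4 = 1; all invariant factors of ∂_1 are 1 so no torsion. So H_0 = Z.
rank ∂_1 = 4, rank ∂_2 = 6 ⇒ b_1 = 10 − 4 − 6 = 0; all invariant factors of ∂_2 are 1 so no torsion. So H_1 = 0.
rank ∂_2 = 6, rank ∂_3 = 4 ⇒ b_2 = 10 − 6 − 4 = 0; all invariant factors of ∂_3 are 1 so no torsion. So H_2 = 0.
rank ∂_3 = 4, rank ∂_4 = 0 ⇒ b_3 = 5 − 4 − 0 = 1. So H_3 = Z.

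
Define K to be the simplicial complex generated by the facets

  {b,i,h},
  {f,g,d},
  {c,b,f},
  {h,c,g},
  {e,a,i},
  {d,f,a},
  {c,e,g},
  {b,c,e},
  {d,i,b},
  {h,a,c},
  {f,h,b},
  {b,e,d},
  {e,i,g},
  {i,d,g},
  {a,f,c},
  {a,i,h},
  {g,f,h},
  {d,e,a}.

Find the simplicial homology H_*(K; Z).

We work with the vertex ordering a < b < c < d < e < f < g < h < i. The simplices of K, each written with vertices in increasing order, are:

  0-simplices (9): a, b, c, d, e, f, g, h, i
  1-simplices (27): ac, ad, ae, af, ah, ai, bc, bd, be, bf, bh, bi, ce, cf, cg, ch, de, df, dg, di, eg, ei, fg, fh, gh, gi, hi
  2-simplices (18): acf, ach, ade, adf, aei, ahi, bce, bcf, bde, bdi, bfh, bhi, ceg, cgh, dfg, dgi, egi, fgh

so the chain groups are C_0 ≅ Z^9, C_1 ≅ Z^27, C_2 ≅ Z^18.

The boundary map ∂_1: C_1 → C_0 is given by ∂[p,q] = [q] − [p]. For instance
  ∂ae = e − a.
As a 9×27 matrix over Z this has rank 8, with invariant factors (1,1,1,1,1,1,1,1).

∂_2: C_2 → C_1 maps a triangle to the signed sum of its edges. For instance
  ∂ceg = eg − cg + ce,
  ∂cgh = gh − ch + cg.
The resulting 27×18 matrix has rank 18, and its Smith normal form has invariant factors (1,1,1,1,1,1,1,1,1,1,1,1,1,1,1,1,1,2).

Computing H_k = (kernel of ∂_k) / (image of ∂_{k+1}):

  H_0: rank C_0 − rank ∂_1 = 9 − 8 = 1, and the invariant factors of ∂_1 are all 1, so H_0 = Z.
  H_1: rank ker ∂_1 − rank ∂_2 = (27 − 8) − 18 = 1, and ∂_2 has invariant factor 2 > 1, so H_1 = Z ⊕ Z_2.
  H_2: rank ker ∂_2 − rank ∂_3 = (18 − 18) − 0 = 0, and there is no ∂_3, so H_2 = 0.

As a check, the Euler characteristic is 9 − 27 + 18 = 0, which agrees with 1 − 1 + 0 = 0.
(K is a triangulation of the Klein bottle.)

H_0 ≅ Z,  H_1 ≅ Z ⊕ Z_2,  H_2 = 0.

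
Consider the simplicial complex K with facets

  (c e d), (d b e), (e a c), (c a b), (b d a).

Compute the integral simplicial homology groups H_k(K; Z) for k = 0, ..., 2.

Order the vertices as a < b < c < d < e. Listing each simplex with vertices in this order, K has dimension 2 with simplices:

  0-simplices (5): a, b, c, d, e
  1-simplices (10): ab, ac, ad, ae, bc, bd, be, cd, ce, de
  2-simplices (5): abc, abd, ace, bde, cde

giving chain groups C_0 ≅ Z^5, C_1 ≅ Z^10, C_2 ≅ Z^5.

The boundary map ∂_1: C_1 → C_0 is given by ∂[p,q] = [q] − [p].
As a 5×10 matrix over Z this has rank 4, with invariant factors (1,1,1,1).

The boundary map ∂_2: C_2 → C_1 sends each 2-simplex [p,q,r] to [q,r] − [p,r] + [p,q]. For instance
  ∂bde = de − be + bd,
  ∂abd = bd − ad + ab.
The resulting 10×5 matrix has rank 5, and its Smith normal form has invariant factors (1,1,1,1,1).

Computing H_k = (kernel of ∂_k) / (image of ∂_{k+1}):

  H_0: rank C_0 − rank ∂_1 = 5 − 4 = 1, and the invariant factors of ∂_1 are all 1, so H_0 ≅ Z.
  H_1: rank ker ∂_1 − rank ∂_2 = (10 − 4) − 5 = 1, and the invariant factors of ∂_2 are all 1, so H_1 ≅ Z.
  H_2: rank ker ∂_2 − rank ∂_3 = (5 − 5) − 0 = 0, and there is no ∂_3, so H_2 ≅ 0.

H_0 ≅ Z,  H_1 ≅ Z,  H_2 = 0.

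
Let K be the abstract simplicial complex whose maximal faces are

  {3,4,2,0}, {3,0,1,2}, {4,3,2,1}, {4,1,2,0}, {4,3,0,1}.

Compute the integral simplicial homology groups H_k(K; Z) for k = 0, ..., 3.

Fix the vertex order 0 < 1 < 2 < 3 < 4 and write every simplex with vertices in increasing order. Then dim K = 3 and the simplices of K are:

  0-simplices (5): [0], [1], [2], [3], [4]
  1-simplices (10): [0,1], [0,2], [0,3], [0,4], [1,2], [1,3], [1,4], [2,3], [2,4], [3,4]
  2-simplices (10): [0,1,2], [0,1,3], [0,1,4], [0,2,3], [0,2,4], [0,3,4], [1,2,3], [1,2,4], [1,3,4], [2,3,4]
  3-simplices (5): [0,1,2,3], [0,1,2,4], [0,1,3,4], [0,2,3,4], [1,2,3,4]

so the chain groups are C_0 ≅ Z^5, C_1 ≅ Z^10, C_2 ≅ Z^10, C_3 ≅ Z^5.

∂_1: C_1 → C_0 is given by ∂[p,q] = [q] − [p]. For instance
  ∂[2,4] = [4] − [2].
As a 5×10 matrix over Z this has rank 4, with invariant factors (1,1,1,1).

The boundary map ∂_2: C_2 → C_1 acts by ∂[p,q,r] = [q,r] − [p,r] + [p,q]. For instance
  ∂[1,3,4] = [3,4] − [1,4] + [1,3],
  ∂[2,3,4] = [3,4] − [2,4] + [2,3].
As a 10×10 matrix over Z this has rank 6, with invariant factors (1,1,1,1,1,1).

Boundary ∂_3: C_3 → C_2 sends each 3-simplex σ to the alternating sum Σ_i (−1)^i (σ with its i-th vertex removed). For instance
  ∂[0,1,2,3] = [1,2,3] − [0,2,3] + [0,1,3] − [0,1,2],
  ∂[0,2,3,4] = [2,3,4] − [0,3,4] + [0,2,4] − [0,2,3].
As a 10×5 matrix over Z this has rank 4, with invariant factors (1,1,1,1).

Reading off H_k = ker ∂_k / im ∂_{k+1}:

  H_0: rank C_0 − rank ∂_1 = 5 − 4 = 1, and the invariant factors of ∂_1 are all 1, so H_0 ≅ Z.
  H_1: rank ker ∂_1 − rank ∂_2 = (10 − 4) − 6 = 0, and the invariant factors of ∂_2 are all 1, so H_1 ≅ 0.
  H_2: rank ker ∂_2 − rank ∂_3 = (10 − 6) − 4 = 0, and the invariant factors of ∂_3 are all 1, so H_2 ≅ 0.
  H_3: rank ker ∂_3 − rank ∂_4 = (5 − 4) − 0 = 1, and there is no ∂_4, so H_3 ≅ Z.

H_0 = Z,  H_1 = 0,  H_2 = 0,  H_3 = Z.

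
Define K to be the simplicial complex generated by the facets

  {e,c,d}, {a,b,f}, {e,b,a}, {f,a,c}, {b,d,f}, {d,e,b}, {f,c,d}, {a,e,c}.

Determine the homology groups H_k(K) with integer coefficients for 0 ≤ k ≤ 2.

Fix the vertex order a < b < c < d < e < f and write every simplex with vertices in increasing order. Then dim K = 2 and the simplices of K are:

  0-simplices (6): a, b, c, d, e, f
  1-simplices (12): ab, ac, ae, af, bd, be, bf, cd, ce, cf, de, df
  2-simplices (8): abe, abf, ace, acf, bde, bdf, cde, cdf

Hence C_0 ≅ Z^6, C_1 ≅ Z^12, C_2 ≅ Z^8.

∂_1: C_1 → C_0 sends each edge [p,q] (with p < q) to q − p.
The 6×12 boundary matrix has rank 5 and Smith normal form diag(1,1,1,1,1).

∂_2: C_2 → C_1 acts by ∂[p,q,r] = [q,r] − [p,r] + [p,q]. For instance
  ∂acf = cf − af + ac,
  ∂bdf = df − bf + bd.
This gives a 12×8 integer matrix of rank 7; reducing to Smith normal form yields diagonal entries (1,1,1,1,1,1,1).

Now H_k = ker ∂_k / im ∂_{k+1}, so:

  H_0: rank C_0 − rank ∂_1 = 6 − 5 = 1, and the invariant factors of ∂_1 are all 1, so H_0 = Z.
  H_1: rank ker ∂_1 − rank ∂_2 = (12 − 5) − 7 = 0, and the invariant factors of ∂_2 are all 1, so H_1 = 0.
  H_2: rank ker ∂_2 − rank ∂_3 = (8 − 7) − 0 = 1, and there is no ∂_3, so H_2 = Z.

As a check, the Euler characteristic is 6 − 12 + 8 = 2, which agrees with 1 − 0 + 1 = 2.

H_0 = Z,  H_1 = 0,  H_2 = Z.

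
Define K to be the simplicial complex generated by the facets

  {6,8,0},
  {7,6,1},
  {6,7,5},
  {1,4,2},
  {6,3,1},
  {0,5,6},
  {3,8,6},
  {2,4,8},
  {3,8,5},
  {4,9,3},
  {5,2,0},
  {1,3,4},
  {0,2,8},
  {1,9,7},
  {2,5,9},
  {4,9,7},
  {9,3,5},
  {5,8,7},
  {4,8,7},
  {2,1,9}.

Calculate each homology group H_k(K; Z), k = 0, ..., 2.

Take the total order 0 < 1 < 2 < 3 < 4 < 5 < 6 < 7 < 8 < 9 on the vertex set. Then K (dimension 2) consists of the simplices:

  0-simplices (10): [0], [1], [2], [3], [4], [5], [6], [7], [8], [9]
  1-simplices (30): (30 of them)
  2-simplices (20): (20 of them)

Hence C_0 ≅ Z^10, C_1 ≅ Z^30, C_2 ≅ Z^20.

The boundary map ∂_1: C_1 → C_0 sends each edge [p,q] (with p < q) to q − p. For instance
  ∂[4,8] = [8] − [4].
The resulting 10×30 matrix has rank 9, and its Smith normal form has invariant factors (1,1,1,1,1,1,1,1,1).

The boundary map ∂_2: C_2 → C_1 maps a triangle to the signed sum of its edges. For instance
  ∂[0,2,5] = [2,5] − [0,5] + [0,2],
  ∂[3,5,8] = [5,8] − [3,8] + [3,5].
The 30×20 boundary matrix has rank 20 and Smith normal form diag(1,1,1,1,1,1,1,1,1,1,1,1,1,1,1,1,1,1,1,2).

From H_k ≅ ker(∂_k) / im(∂_{k+1}) we obtain:

  H_0: rank C_0 − rank ∂_1 = 10 − 9 = 1, and the invariant factors of ∂_1 are all 1, so H_0 ≅ Z.
  H_1: rank ker ∂_1 − rank ∂_2 = (30 − 9) − 20 = 1, and ∂_2 has invariant factor 2 > 1, so H_1 ≅ Z ⊕ Z/2Z.
  H_2: rank ker ∂_2 − rank ∂_3 = (20 − 20) − 0 = 0, and there is no ∂_3, so H_2 ≅ 0.

(K is a triangulation of the Klein bottle.)

H_0 = Z,  H_1 = Z ⊕ Z/2Z,  H_2 = 0.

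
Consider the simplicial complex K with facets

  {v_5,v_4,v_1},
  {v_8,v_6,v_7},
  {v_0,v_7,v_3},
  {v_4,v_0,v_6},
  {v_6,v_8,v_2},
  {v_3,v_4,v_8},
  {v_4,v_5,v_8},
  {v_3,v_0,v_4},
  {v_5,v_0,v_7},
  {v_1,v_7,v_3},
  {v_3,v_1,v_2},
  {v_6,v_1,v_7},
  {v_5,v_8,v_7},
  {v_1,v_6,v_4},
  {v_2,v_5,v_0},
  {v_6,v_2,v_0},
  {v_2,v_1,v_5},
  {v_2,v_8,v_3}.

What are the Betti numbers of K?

b_0 = 1, b_1 = 2, b_2 = 1.

K has 9 vertices, 27 edges, 18 triangles.
rank ∂_0 = 0, rank ∂_1 = 8 ⇒ b_0 = 9 − 0 − 8 = 1; all invariant factors of ∂_1 are 1 so no torsion. So H_0 = Z.
rank ∂_1 = 8, rank ∂_2 = 17 ⇒ b_1 = 27 − 8 − 17 = 2; all invariant factors of ∂_2 are 1 so no torsion. So H_1 = Z^2.
rank ∂_2 = 17, rank ∂_3 = 0 ⇒ b_2 = 18 − 17 − 0 = 1. So H_2 = Z.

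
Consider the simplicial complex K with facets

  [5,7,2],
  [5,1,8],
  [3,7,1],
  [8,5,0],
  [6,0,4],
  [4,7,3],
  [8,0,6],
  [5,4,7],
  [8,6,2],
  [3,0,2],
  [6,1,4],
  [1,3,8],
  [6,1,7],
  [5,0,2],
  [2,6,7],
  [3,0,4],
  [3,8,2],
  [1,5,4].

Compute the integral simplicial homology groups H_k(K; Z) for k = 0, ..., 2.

We work with the vertex ordering 0 < 1 < 2 < 3 < 4 < 5 < 6 < 7 < 8. The simplices of K, each written with vertices in increasing order, are:

  0-simplices (9): [0], [1], [2], [3], [4], [5], [6], [7], [8]
  1-simplices (27): (27 of them)
  2-simplices (18): [0,2,3], [0,2,5], [0,3,4], [0,4,6], [0,5,8], [0,6,8], [1,3,7], [1,3,8], [1,4,5], [1,4,6], [1,5,8], [1,6,7], [2,3,8], [2,5,7], [2,6,7], [2,6,8], [3,4,7], [4,5,7]

Hence C_0 ≅ Z^9, C_1 ≅ Z^27, C_2 ≅ Z^18.

The boundary map ∂_1: C_1 → C_0 sends each edge [p,q] (with p < q) to q − p. For instance
  ∂[4,5] = [5] − [4].
The resulting 9×27 matrix has rank 8, and its Smith normal form has invariant factors (1,1,1,1,1,1,1,1).

Boundary ∂_2: C_2 → C_1 acts by ∂[p,q,r] = [q,r] − [p,r] + [p,q]. For instance
  ∂[0,4,6] = [4,6] − [0,6] + [0,4],
  ∂[0,2,3] = [2,3] − [0,3] + [0,2].
This gives a 27×18 integer matrix of rank 18; reducing to Smith normal form yields diagonal entries (1,1,1,1,1,1,1,1,1,1,1,1,1,1,1,1,1,2).

Computing H_k = (kernel of ∂_k) / (image of ∂_{k+1}):

  H_0: rank C_0 − rank ∂_1 = 9 − 8 = 1, and the invariant factors of ∂_1 are all 1, so H_0 = Z.
  H_1: rank ker ∂_1 − rank ∂_2 = (27 − 8) − 18 = 1, and ∂_2 has invariant factor 2 > 1, so H_1 = Z ⊕ Z/2.
  H_2: rank ker ∂_2 − rank ∂_3 = (18 − 18) − 0 = 0, and there is no ∂_3, so H_2 = 0.

H_0 = Z,  H_1 = Z ⊕ Z/2,  H_2 = 0.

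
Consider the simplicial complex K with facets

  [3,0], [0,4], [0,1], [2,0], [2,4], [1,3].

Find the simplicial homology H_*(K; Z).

H_0 ≅ Z,  H_1 ≅ Z^2.

Order the vertices as 0 < 1 < 2 < 3 < 4. Listing each simplex with vertices in this order, K has dimension 1 with simplices:

  0-simplices (5): [0], [1], [2], [3], [4]
  1-simplices (6): [0,1], [0,2], [0,3], [0,4], [1,3], [2,4]

giving chain groups C_0 ≅ Z^5, C_1 ≅ Z^6.

Boundary ∂_1: C_1 → C_0 sends each edge [p,q] (with p < q) to q − p. For instance
  ∂[1,3] = [3] − [1].
The resulting 5×6 matrix has rank 4, and its Smith normal form has invariant factors (1,1,1,1).

Now H_k = ker ∂_k / im ∂_{k+1}, so:

  H_0: rank C_0 − rank ∂_1 = 5 − 4 = 1, and the invariant factors of ∂_1 are all 1, so H_0 ≅ Z.
  H_1: rank ker ∂_1 − rank ∂_2 = (6 − 4) − 0 = 2, and there is no ∂_2, so H_1 ≅ Z^2.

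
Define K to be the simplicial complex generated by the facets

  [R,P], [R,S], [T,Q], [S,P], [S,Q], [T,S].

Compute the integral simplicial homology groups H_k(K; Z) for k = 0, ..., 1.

H_0 ≅ Z,  H_1 ≅ Z^2.

Take the total order P < Q < R < S < T on the vertex set. Then K (dimension 1) consists of the simplices:

  0-simplices (5): P, Q, R, S, T
  1-simplices (6): PR, PS, QS, QT, RS, ST

Hence C_0 ≅ Z^5, C_1 ≅ Z^6.

∂_1: C_1 → C_0 sends each edge [p,q] (with p < q) to q − p.
As a 5×6 matrix over Z this has rank 4, with invariant factors (1,1,1,1).

Computing H_k = (kernel of ∂_k) / (image of ∂_{k+1}):

  H_0: rank C_0 − rank ∂_1 = 5 − 4 = 1, and the invariant factors of ∂_1 are all 1, so H_0 ≅ Z.
  H_1: rank ker ∂_1 − rank ∂_2 = (6 − 4) − 0 = 2, and there is no ∂_2, so H_1 ≅ Z^2.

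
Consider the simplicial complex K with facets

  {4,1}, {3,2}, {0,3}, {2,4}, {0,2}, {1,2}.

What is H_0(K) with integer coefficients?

Order the vertices as 0 < 1 < 2 < 3 < 4. Listing each simplex with vertices in this order, K has dimension 1 with simplices:

  0-simplices (5): [0], [1], [2], [3], [4]
  1-simplices (6): [0,2], [0,3], [1,2], [1,4], [2,3], [2,4]

so the chain groups are C_0 ≅ Z^5, C_1 ≅ Z^6.

The boundary map ∂_1: C_1 → C_0 sends each edge [p,q] (with p < q) to q − p. For instance
  ∂[1,4] = [4] − [1].
The resulting 5×6 matrix has rank 4, and its Smith normal form has invariant factors (1,1,1,1).

Now H_k = ker ∂_k / im ∂_{k+1}, so:

  H_0: rank C_0 − rank ∂_1 = 5 − 4 = 1, and the invariant factors of ∂_1 are all 1, so H_0 = Z.

H_0 ≅ Z.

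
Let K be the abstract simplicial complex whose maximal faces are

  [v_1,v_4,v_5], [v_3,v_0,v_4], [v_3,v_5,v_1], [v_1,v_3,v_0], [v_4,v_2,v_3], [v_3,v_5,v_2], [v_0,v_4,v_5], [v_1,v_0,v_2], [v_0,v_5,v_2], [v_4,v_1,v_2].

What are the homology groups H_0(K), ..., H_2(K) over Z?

H_0 = Z,  H_1 = Z_2,  H_2 = 0.

Order the vertices as v_0 < v_1 < v_2 < v_3 < v_4 < v_5. Listing each simplex with vertices in this order, K has dimension 2 with simplices:

  0-simplices (6): [v_0], [v_1], [v_2], [v_3], [v_4], [v_5]
  1-simplices (15): (15 of them)
  2-simplices (10): [v_0,v_1,v_2], [v_0,v_1,v_3], [v_0,v_2,v_5], [v_0,v_3,v_4], [v_0,v_4,v_5], [v_1,v_2,v_4], [v_1,v_3,v_5], [v_1,v_4,v_5], [v_2,v_3,v_4], [v_2,v_3,v_5]

giving chain groups C_0 ≅ Z^6, C_1 ≅ Z^15, C_2 ≅ Z^10.

Boundary ∂_1: C_1 → C_0 maps an edge to its endpoints' difference, ∂[p,q] = q − p.
This gives a 6×15 integer matrix of rank 5; reducing to Smith normal form yields diagonal entries (1,1,1,1,1).

The boundary map ∂_2: C_2 → C_1 acts by ∂[p,q,r] = [q,r] − [p,r] + [p,q]. For instance
  ∂[v_0,v_1,v_2] = [v_1,v_2] − [v_0,v_2] + [v_0,v_1],
  ∂[v_0,v_2,v_5] = [v_2,v_5] − [v_0,v_5] + [v_0,v_2].
This gives a 15×10 integer matrix of rank 10; reducing to Smith normal form yields diagonal entries (1,1,1,1,1,1,1,1,1,2).

From H_k ≅ ker(∂_k) / im(∂_{k+1}) we obtain:

  H_0: rank C_0 − rank ∂_1 = 6 − 5 = 1, and the invariant factors of ∂_1 are all 1, so H_0 ≅ Z.
  H_1: rank ker ∂_1 − rank ∂_2 = (15 − 5) − 10 = 0, and ∂_2 has invariant factor 2 > 1, so H_1 ≅ Z_2.
  H_2: rank ker ∂_2 − rank ∂_3 = (10 − 10) − 0 = 0, and there is no ∂_3, so H_2 ≅ 0.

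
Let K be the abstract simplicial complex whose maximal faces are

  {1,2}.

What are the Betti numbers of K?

Order the vertices as 1 < 2. Listing each simplex with vertices in this order, K has dimension 1 with simplices:

  0-simplices (2): [1], [2]
  1-simplices (1): [1,2]

Hence C_0 ≅ Z^2, C_1 ≅ Z^1.

∂_1: C_1 → C_0 sends each edge [p,q] (with p < q) to q − p.
This gives a 2×1 integer matrix of rank 1; reducing to Smith normal form yields diagonal entries (1).

From H_k ≅ ker(∂_k) / im(∂_{k+1}) we obtain:

  H_0: rank C_0 − rank ∂_1 = 2 − 1 = 1, and the invariant factors of ∂_1 are all 1, so H_0 = Z.
  H_1: rank ker ∂_1 − rank ∂_2 = (1 − 1) − 0 = 0, and there is no ∂_2, so H_1 = 0.

Hence the Betti numbers are b_0 = 1, b_1 = 0.

b_0 = 1, b_1 = 0.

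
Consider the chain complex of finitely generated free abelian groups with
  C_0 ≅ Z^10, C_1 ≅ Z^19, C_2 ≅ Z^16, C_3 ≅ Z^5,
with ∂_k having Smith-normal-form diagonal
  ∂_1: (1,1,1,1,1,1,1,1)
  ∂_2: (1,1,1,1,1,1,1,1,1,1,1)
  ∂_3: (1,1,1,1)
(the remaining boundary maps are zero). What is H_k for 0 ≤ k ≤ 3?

H_0: b_0 = 10 − 0 − 8 = 2; torsion from ∂_1 factors > 1: none. So H_0 = Z^2.
H_1: b_1 = 19 − 8 − 11 = 0; torsion from ∂_2 factors > 1: none. So H_1 = 0.
H_2: b_2 = 16 − 11 − 4 = 1; torsion from ∂_3 factors > 1: none. So H_2 = Z.
H_3: b_3 = 5 − 4 − 0 = 1; torsion from ∂_4 factors > 1: none. So H_3 = Z.

H_0 = Z^2,  H_1 = 0,  H_2 = Z,  H_3 = Z.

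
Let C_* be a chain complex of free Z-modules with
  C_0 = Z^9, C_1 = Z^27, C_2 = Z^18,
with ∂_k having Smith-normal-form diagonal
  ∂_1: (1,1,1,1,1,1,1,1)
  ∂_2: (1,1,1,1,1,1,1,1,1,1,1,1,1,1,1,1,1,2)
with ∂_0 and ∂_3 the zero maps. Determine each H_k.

H_0 ≅ Z,  H_1 ≅ Z ⊕ Z/2Z,  H_2 = 0.

H_0: b_0 = 9 − 0 − 8 = 1; torsion from ∂_1 factors > 1: none. So H_0 ≅ Z.
H_1: b_1 = 27 − 8 − 18 = 1; torsion from ∂_2 factors > 1: [2]. So H_1 ≅ Z ⊕ Z/2Z.
H_2: b_2 = 18 − 18 − 0 = 0; torsion from ∂_3 factors > 1: none. So H_2 ≅ 0.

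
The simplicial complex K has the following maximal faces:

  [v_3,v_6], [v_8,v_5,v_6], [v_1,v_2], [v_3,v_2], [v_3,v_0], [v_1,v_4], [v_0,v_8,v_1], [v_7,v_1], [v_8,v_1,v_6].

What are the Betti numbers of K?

b_0 = 1, b_1 = 2, b_2 = 0.

We work with the vertex ordering v_0 < v_1 < v_2 < v_3 < v_4 < v_5 < v_6 < v_7 < v_8. The simplices of K, each written with vertices in increasing order, are:

  0-simplices (9): [v_0], [v_1], [v_2], [v_3], [v_4], [v_5], [v_6], [v_7], [v_8]
  1-simplices (13): [v_0,v_1], [v_0,v_3], [v_0,v_8], [v_1,v_2], [v_1,v_4], [v_1,v_6], [v_1,v_7], [v_1,v_8], [v_2,v_3], [v_3,v_6], [v_5,v_6], [v_5,v_8], [v_6,v_8]
  2-simplices (3): [v_0,v_1,v_8], [v_1,v_6,v_8], [v_5,v_6,v_8]

so the chain groups are C_0 ≅ Z^9, C_1 ≅ Z^13, C_2 ≅ Z^3.

∂_1: C_1 → C_0 is given by ∂[p,q] = [q] − [p]. For instance
  ∂[v_1,v_6] = [v_6] − [v_1].
The 9×13 boundary matrix has rank 8 and Smith normal form diag(1,1,1,1,1,1,1,1).

∂_2: C_2 → C_1 sends each 2-simplex [p,q,r] to [q,r] − [p,r] + [p,q]. For instance
  ∂[v_0,v_1,v_8] = [v_1,v_8] − [v_0,v_8] + [v_0,v_1],
  ∂[v_5,v_6,v_8] = [v_6,v_8] − [v_5,v_8] + [v_5,v_6].
The resulting 13×3 matrix has rank 3, and its Smith normal form has invariant factors (1,1,1).

Now H_k = ker ∂_k / im ∂_{k+1}, so:

  H_0: rank C_0 − rank ∂_1 = 9 − 8 = 1, and the invariant factors of ∂_1 are all 1, so H_0 ≅ Z.
  H_1: rank ker ∂_1 − rank ∂_2 = (13 − 8) − 3 = 2, and the invariant factors of ∂_2 are all 1, so H_1 ≅ Z^2.
  H_2: rank ker ∂_2 − rank ∂_3 = (3 − 3) − 0 = 0, and there is no ∂_3, so H_2 ≅ 0.

As a check, the Euler characteristic is 9 − 13 + 3 = -1, which agrees with 1 − 2 + 0 = -1.

Hence the Betti numbers are b_0 = 1, b_1 = 2, b_2 = 0.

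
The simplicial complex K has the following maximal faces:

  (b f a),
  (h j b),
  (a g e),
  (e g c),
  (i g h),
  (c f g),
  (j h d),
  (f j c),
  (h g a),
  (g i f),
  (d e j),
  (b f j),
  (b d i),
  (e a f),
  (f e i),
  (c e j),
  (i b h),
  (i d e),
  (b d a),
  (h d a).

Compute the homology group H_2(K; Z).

We work with the vertex ordering a < b < c < d < e < f < g < h < i < j. The simplices of K, each written with vertices in increasing order, are:

  0-simplices (10): a, b, c, d, e, f, g, h, i, j
  1-simplices (30): ab, ad, ae, af, ag, ah, bd, bf, bh, bi, bj, ce, cf, cg, cj, de, dh, di, dj, ef, eg, ei, ej, fg, fi, fj, gh, gi, hi, hj
  2-simplices (20): abd, abf, adh, aef, aeg, agh, bdi, bfj, bhi, bhj, ceg, cej, cfg, cfj, dei, dej, dhj, efi, fgi, ghi

giving chain groups C_0 ≅ Z^10, C_1 ≅ Z^30, C_2 ≅ Z^20.

∂_1: C_1 → C_0 maps an edge to its endpoints' difference, ∂[p,q] = q − p.
The resulting 10×30 matrix has rank 9, and its Smith normal form has invariant factors (1,1,1,1,1,1,1,1,1).

Boundary ∂_2: C_2 → C_1 acts by ∂[p,q,r] = [q,r] − [p,r] + [p,q]. For instance
  ∂aef = ef − af + ae,
  ∂bfj = fj − bj + bf.
This gives a 30×20 integer matrix of rank 20; reducing to Smith normal form yields diagonal entries (1,1,1,1,1,1,1,1,1,1,1,1,1,1,1,1,1,1,1,2).

Reading off H_k = ker ∂_k / im ∂_{k+1}:

  H_2: rank ker ∂_2 − rank ∂_3 = (20 − 20) − 0 = 0, and there is no ∂_3, so H_2 ≅ 0.

H_2 ≅ 0.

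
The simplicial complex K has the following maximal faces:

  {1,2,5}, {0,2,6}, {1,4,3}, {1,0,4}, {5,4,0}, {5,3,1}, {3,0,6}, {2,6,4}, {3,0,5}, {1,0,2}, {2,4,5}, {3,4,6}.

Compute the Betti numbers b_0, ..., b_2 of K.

Order the vertices as 0 < 1 < 2 < 3 < 4 < 5 < 6. Listing each simplex with vertices in this order, K has dimension 2 with simplices:

  0-simplices (7): [0], [1], [2], [3], [4], [5], [6]
  1-simplices (18): [0,1], [0,2], [0,3], [0,4], [0,5], [0,6], [1,2], [1,3], [1,4], [1,5], [2,4], [2,5], [2,6], [3,4], [3,5], [3,6], [4,5], [4,6]
  2-simplices (12): [0,1,2], [0,1,4], [0,2,6], [0,3,5], [0,3,6], [0,4,5], [1,2,5], [1,3,4], [1,3,5], [2,4,5], [2,4,6], [3,4,6]

so the chain groups are C_0 ≅ Z^7, C_1 ≅ Z^18, C_2 ≅ Z^12.

Boundary ∂_1: C_1 → C_0 sends each edge [p,q] (with p < q) to q − p. For instance
  ∂[0,1] = [1] − [0].
This gives a 7×18 integer matrix of rank 6; reducing to Smith normal form yields diagonal entries (1,1,1,1,1,1).

∂_2: C_2 → C_1 maps a triangle to the signed sum of its edges. For instance
  ∂[1,3,5] = [3,5] − [1,5] + [1,3],
  ∂[0,1,2] = [1,2] − [0,2] + [0,1].
The resulting 18×12 matrix has rank 12, and its Smith normal form has invariant factors (1,1,1,1,1,1,1,1,1,1,1,2).

Reading off H_k = ker ∂_k / im ∂_{k+1}:

  H_0: rank C_0 − rank ∂_1 = 7 − 6 = 1, and the invariant factors of ∂_1 are all 1, so H_0 = Z.
  H_1: rank ker ∂_1 − rank ∂_2 = (18 − 6) − 12 = 0, and ∂_2 has invariant factor 2 > 1, so H_1 = Z/2Z.
  H_2: rank ker ∂_2 − rank ∂_3 = (12 − 12) − 0 = 0, and there is no ∂_3, so H_2 = 0.

Hence the Betti numbers are b_0 = 1, b_1 = 0, b_2 = 0.

b_0 = 1, b_1 = 0, b_2 = 0.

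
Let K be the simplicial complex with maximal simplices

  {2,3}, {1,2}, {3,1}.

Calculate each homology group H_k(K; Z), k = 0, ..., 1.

We work with the vertex ordering 1 < 2 < 3. The simplices of K, each written with vertices in increasing order, are:

  0-simplices (3): [1], [2], [3]
  1-simplices (3): [1,2], [1,3], [2,3]

giving chain groups C_0 ≅ Z^3, C_1 ≅ Z^3.

Boundary ∂_1: C_1 → C_0 sends each edge [p,q] (with p < q) to q − p.
The resulting 3×3 matrix has rank 2, and its Smith normal form has invariant factors (1,1).

From H_k ≅ ker(∂_k) / im(∂_{k+1}) we obtain:

  H_0: rank C_0 − rank ∂_1 = 3 − 2 = 1, and the invariant factors of ∂_1 are all 1, so H_0 ≅ Z.
  H_1: rank ker ∂_1 − rank ∂_2 = (3 − 2) − 0 = 1, and there is no ∂_2, so H_1 ≅ Z.

As a check, the Euler characteristic is 3 − 3 = 0, which agrees with 1 − 1 = 0.
(K is a triangulation of the circle S^1.)

H_0 ≅ Z,  H_1 ≅ Z.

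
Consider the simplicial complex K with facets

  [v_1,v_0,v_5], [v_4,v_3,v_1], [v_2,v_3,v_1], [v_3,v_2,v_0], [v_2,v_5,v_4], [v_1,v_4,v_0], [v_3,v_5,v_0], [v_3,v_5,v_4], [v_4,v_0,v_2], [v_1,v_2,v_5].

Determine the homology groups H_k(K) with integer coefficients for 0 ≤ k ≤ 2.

We work with the vertex ordering v_0 < v_1 < v_2 < v_3 < v_4 < v_5. The simplices of K, each written with vertices in increasing order, are:

  0-simplices (6): [v_0], [v_1], [v_2], [v_3], [v_4], [v_5]
  1-simplices (15): (15 of them)
  2-simplices (10): [v_0,v_1,v_4], [v_0,v_1,v_5], [v_0,v_2,v_3], [v_0,v_2,v_4], [v_0,v_3,v_5], [v_1,v_2,v_3], [v_1,v_2,v_5], [v_1,v_3,v_4], [v_2,v_4,v_5], [v_3,v_4,v_5]

Hence C_0 ≅ Z^6, C_1 ≅ Z^15, C_2 ≅ Z^10.

∂_1: C_1 → C_0 sends each edge [p,q] (with p < q) to q − p. For instance
  ∂[v_0,v_5] = [v_5] − [v_0].
The 6×15 boundary matrix has rank 5 and Smith normal form diag(1,1,1,1,1).

The boundary map ∂_2: C_2 → C_1 acts by ∂[p,q,r] = [q,r] − [p,r] + [p,q]. For instance
  ∂[v_0,v_1,v_4] = [v_1,v_4] − [v_0,v_4] + [v_0,v_1],
  ∂[v_0,v_1,v_5] = [v_1,v_5] − [v_0,v_5] + [v_0,v_1].
The resulting 15×10 matrix has rank 10, and its Smith normal form has invariant factors (1,1,1,1,1,1,1,1,1,2).

From H_k ≅ ker(∂_k) / im(∂_{k+1}) we obtain:

  H_0: rank C_0 − rank ∂_1 = 6 − 5 = 1, and the invariant factors of ∂_1 are all 1, so H_0 = Z.
  H_1: rank ker ∂_1 − rank ∂_2 = (15 − 5) − 10 = 0, and ∂_2 has invariant factor 2 > 1, so H_1 = Z_2.
  H_2: rank ker ∂_2 − rank ∂_3 = (10 − 10) − 0 = 0, and there is no ∂_3, so H_2 = 0.

(K is a triangulation of the real projective plane RP^2.)

H_0 = Z,  H_1 = Z_2,  H_2 = 0.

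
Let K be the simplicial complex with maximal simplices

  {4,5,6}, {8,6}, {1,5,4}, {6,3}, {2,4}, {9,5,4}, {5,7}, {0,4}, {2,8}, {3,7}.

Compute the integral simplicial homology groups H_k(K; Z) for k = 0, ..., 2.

H_0 = Z,  H_1 = Z^2,  H_2 = 0.

Take the total order 0 < 1 < 2 < 3 < 4 < 5 < 6 < 7 < 8 < 9 on the vertex set. Then K (dimension 2) consists of the simplices:

  0-simplices (10): [0], [1], [2], [3], [4], [5], [6], [7], [8], [9]
  1-simplices (14): [0,4], [1,4], [1,5], [2,4], [2,8], [3,6], [3,7], [4,5], [4,6], [4,9], [5,6], [5,7], [5,9], [6,8]
  2-simplices (3): [1,4,5], [4,5,6], [4,5,9]

giving chain groups C_0 ≅ Z^10, C_1 ≅ Z^14, C_2 ≅ Z^3.

Boundary ∂_1: C_1 → C_0 maps an edge to its endpoints' difference, ∂[p,q] = q − p. For instance
  ∂[2,8] = [8] − [2].
As a 10×14 matrix over Z this has rank 9, with invariant factors (1,1,1,1,1,1,1,1,1).

The boundary map ∂_2: C_2 → C_1 maps a triangle to the signed sum of its edges. For instance
  ∂[4,5,9] = [5,9] − [4,9] + [4,5],
  ∂[1,4,5] = [4,5] − [1,5] + [1,4].
This gives a 14×3 integer matrix of rank 3; reducing to Smith normal form yields diagonal entries (1,1,1).

Now H_k = ker ∂_k / im ∂_{k+1}, so:

  H_0: rank C_0 − rank ∂_1 = 10 − 9 = 1, and the invariant factors of ∂_1 are all 1, so H_0 = Z.
  H_1: rank ker ∂_1 − rank ∂_2 = (14 − 9) − 3 = 2, and the invariant factors of ∂_2 are all 1, so H_1 = Z^2.
  H_2: rank ker ∂_2 − rank ∂_3 = (3 − 3) − 0 = 0, and there is no ∂_3, so H_2 = 0.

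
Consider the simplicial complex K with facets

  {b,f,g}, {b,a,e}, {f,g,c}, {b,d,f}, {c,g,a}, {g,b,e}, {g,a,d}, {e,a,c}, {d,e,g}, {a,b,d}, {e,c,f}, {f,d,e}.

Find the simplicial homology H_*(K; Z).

H_0 ≅ Z,  H_1 ≅ Z/2Z,  H_2 = 0.

We work with the vertex ordering a < b < c < d < e < f < g. The simplices of K, each written with vertices in increasing order, are:

  0-simplices (7): a, b, c, d, e, f, g
  1-simplices (18): ab, ac, ad, ae, ag, bd, be, bf, bg, ce, cf, cg, de, df, dg, ef, eg, fg
  2-simplices (12): abd, abe, ace, acg, adg, bdf, beg, bfg, cef, cfg, def, deg

Hence C_0 ≅ Z^7, C_1 ≅ Z^18, C_2 ≅ Z^12.

Boundary ∂_1: C_1 → C_0 sends each edge [p,q] (with p < q) to q − p.
As a 7×18 matrix over Z this has rank 6, with invariant factors (1,1,1,1,1,1).

Boundary ∂_2: C_2 → C_1 maps a triangle to the signed sum of its edges. For instance
  ∂abe = be − ae + ab,
  ∂acg = cg − ag + ac.
As a 18×12 matrix over Z this has rank 12, with invariant factors (1,1,1,1,1,1,1,1,1,1,1,2).

Now H_k = ker ∂_k / im ∂_{k+1}, so:

  H_0: rank C_0 − rank ∂_1 = 7 − 6 = 1, and the invariant factors of ∂_1 are all 1, so H_0 ≅ Z.
  H_1: rank ker ∂_1 − rank ∂_2 = (18 − 6) − 12 = 0, and ∂_2 has invariant factor 2 > 1, so H_1 ≅ Z/2Z.
  H_2: rank ker ∂_2 − rank ∂_3 = (12 − 12) − 0 = 0, and there is no ∂_3, so H_2 ≅ 0.

As a check, the Euler characteristic is 7 − 18 + 12 = 1, which agrees with 1 − 0 + 0 = 1.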